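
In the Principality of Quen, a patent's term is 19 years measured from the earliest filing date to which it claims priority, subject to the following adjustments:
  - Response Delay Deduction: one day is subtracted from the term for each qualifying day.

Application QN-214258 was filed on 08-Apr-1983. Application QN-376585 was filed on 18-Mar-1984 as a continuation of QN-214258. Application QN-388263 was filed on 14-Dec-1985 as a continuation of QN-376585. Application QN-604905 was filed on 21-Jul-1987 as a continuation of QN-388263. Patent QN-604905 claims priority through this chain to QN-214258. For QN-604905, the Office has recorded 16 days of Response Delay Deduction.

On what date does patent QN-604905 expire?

March 23, 2002

Earliest priority filing: 8 April 1983.
Base term: 8 April 1983 + 19 years → 8 April 2002.
Response Delay Deduction: −16 days → 23 March 2002.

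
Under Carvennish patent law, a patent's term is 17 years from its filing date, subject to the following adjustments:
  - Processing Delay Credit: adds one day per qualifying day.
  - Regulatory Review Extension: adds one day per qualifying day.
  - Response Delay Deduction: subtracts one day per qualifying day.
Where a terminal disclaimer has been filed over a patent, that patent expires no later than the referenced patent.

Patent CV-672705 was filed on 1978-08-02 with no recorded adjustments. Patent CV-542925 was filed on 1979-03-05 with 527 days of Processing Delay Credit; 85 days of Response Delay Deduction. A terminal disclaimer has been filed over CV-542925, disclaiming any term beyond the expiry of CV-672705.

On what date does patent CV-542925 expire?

1995-08-02

Natural term of CV-542925:
  Base: filing + 17 years → 5 March 1996.
  Processing Delay Credit: +527 days → 14 August 1997.
  Response Delay Deduction: −85 days → 21 May 1997.
Expiry of referenced patent CV-672705:
  Base: filing + 17 years → 2 August 1995.
Terminal disclaimer: CV-542925 expires on the earlier of 21 May 1997 and 2 August 1995.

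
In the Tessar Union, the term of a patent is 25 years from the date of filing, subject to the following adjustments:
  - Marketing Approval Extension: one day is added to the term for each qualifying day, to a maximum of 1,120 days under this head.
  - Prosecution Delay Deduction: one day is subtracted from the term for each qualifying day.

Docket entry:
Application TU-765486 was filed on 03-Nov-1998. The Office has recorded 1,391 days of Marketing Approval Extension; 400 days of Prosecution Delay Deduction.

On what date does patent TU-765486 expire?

October 23, 2025

Base term: filing date + 25 years → 3 November 2023.
Marketing Approval Extension: 1391 days claimed exceeds the 1120-day cap, so +1120 days → 27 November 2026.
Prosecution Delay Deduction: −400 days → 23 October 2025.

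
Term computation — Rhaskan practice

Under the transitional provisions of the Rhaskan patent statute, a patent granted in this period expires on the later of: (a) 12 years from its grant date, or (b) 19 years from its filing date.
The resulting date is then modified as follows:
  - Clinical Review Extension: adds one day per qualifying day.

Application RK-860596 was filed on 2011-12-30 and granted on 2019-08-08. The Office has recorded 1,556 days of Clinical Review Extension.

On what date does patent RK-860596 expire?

(a) grant + 12 years → 8 August 2031.
(b) filing + 19 years → 30 December 2030.
Later of the two: 8 August 2031.
Clinical Review Extension: +1556 days → 11 November 2035.

November 11, 2035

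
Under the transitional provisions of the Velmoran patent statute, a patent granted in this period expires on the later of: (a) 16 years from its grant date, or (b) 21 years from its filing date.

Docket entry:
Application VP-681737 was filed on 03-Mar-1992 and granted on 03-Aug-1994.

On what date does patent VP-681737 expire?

2013-03-03

(a) grant + 16 years → 3 August 2010.
(b) filing + 21 years → 3 March 2013.
Later of the two: 3 March 2013.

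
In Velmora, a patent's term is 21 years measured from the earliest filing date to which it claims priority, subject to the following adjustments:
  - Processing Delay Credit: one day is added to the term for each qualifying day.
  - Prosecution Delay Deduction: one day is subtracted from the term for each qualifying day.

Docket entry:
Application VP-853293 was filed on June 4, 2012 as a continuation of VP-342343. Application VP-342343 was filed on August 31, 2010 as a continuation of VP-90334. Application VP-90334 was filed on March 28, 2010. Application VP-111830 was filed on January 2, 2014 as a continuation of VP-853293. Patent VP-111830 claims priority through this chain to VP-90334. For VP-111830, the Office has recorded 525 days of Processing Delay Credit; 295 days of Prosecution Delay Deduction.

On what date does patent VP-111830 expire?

2031-11-13

Earliest priority filing: 28 March 2010.
Base term: 28 March 2010 + 21 years → 28 March 2031.
Processing Delay Credit: +525 days → 3 September 2032.
Prosecution Delay Deduction: −295 days → 13 November 2031.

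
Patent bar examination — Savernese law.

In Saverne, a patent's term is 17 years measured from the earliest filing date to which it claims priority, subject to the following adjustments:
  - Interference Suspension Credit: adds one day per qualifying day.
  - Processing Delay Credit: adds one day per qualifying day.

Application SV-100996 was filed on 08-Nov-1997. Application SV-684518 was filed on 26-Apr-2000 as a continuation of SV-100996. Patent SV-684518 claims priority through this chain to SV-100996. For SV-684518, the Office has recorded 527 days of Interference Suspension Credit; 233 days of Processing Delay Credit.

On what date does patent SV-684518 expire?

December 7, 2016

Earliest priority filing: 8 November 1997.
Base term: 8 November 1997 + 17 years → 8 November 2014.
Interference Suspension Credit: +527 days → 18 April 2016.
Processing Delay Credit: +233 days → 7 December 2016.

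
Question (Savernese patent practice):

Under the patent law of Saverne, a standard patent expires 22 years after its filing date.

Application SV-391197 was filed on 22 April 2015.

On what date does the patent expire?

Filing date + 22 years → 22 April 2037.

April 22, 2037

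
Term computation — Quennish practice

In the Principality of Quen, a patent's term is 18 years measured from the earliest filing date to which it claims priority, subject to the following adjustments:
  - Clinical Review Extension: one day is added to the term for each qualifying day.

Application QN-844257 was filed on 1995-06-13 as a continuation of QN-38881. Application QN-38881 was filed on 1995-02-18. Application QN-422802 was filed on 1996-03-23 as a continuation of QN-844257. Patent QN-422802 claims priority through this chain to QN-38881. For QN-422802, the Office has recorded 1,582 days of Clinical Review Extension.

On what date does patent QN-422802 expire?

June 19, 2017

Earliest priority filing: 18 February 1995.
Base term: 18 February 1995 + 18 years → 18 February 2013.
Clinical Review Extension: +1582 days → 19 June 2017.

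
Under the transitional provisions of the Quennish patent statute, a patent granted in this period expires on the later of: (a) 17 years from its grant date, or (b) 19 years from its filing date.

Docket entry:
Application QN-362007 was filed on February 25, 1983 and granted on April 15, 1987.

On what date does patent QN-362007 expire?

(a) grant + 17 years → 15 April 2004.
(b) filing + 19 years → 25 February 2002.
Later of the two: 15 April 2004.

2004-04-15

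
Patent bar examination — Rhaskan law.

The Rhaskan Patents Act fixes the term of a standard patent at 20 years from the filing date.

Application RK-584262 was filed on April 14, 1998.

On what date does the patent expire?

April 14, 2018

Filing date + 20 years → 14 April 2018.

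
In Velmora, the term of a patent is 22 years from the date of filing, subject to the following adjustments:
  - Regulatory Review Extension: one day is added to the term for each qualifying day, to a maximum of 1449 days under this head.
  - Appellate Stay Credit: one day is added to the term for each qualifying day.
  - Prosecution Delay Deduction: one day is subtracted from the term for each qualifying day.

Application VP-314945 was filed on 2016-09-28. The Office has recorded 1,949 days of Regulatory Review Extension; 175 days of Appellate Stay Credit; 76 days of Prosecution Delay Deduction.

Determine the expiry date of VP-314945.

December 24, 2042

Base term: filing date + 22 years → 28 September 2038.
Regulatory Review Extension: 1949 days claimed exceeds the 1449-day cap, so +1449 days → 16 September 2042.
Appellate Stay Credit: +175 days → 10 March 2043.
Prosecution Delay Deduction: −76 days → 24 December 2042.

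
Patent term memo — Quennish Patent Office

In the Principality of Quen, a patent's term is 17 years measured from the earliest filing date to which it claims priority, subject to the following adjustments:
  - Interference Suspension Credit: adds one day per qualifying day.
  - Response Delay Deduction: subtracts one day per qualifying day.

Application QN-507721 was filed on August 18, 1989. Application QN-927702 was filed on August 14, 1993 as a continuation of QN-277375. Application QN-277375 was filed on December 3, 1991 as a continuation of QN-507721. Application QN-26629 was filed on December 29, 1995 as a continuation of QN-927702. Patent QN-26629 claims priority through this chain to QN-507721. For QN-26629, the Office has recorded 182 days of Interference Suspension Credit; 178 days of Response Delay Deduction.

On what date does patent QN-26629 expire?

Earliest priority filing: 18 August 1989.
Base term: 18 August 1989 + 17 years → 18 August 2006.
Interference Suspension Credit: +182 days → 16 February 2007.
Response Delay Deduction: −178 days → 22 August 2006.

August 22, 2006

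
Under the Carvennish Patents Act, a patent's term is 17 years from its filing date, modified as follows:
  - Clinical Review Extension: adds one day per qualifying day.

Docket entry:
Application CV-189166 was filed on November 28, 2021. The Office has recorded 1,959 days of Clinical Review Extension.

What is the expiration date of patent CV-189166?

April 9, 2044

Base term: filing date + 17 years → 28 November 2038.
Clinical Review Extension: +1959 days → 9 April 2044.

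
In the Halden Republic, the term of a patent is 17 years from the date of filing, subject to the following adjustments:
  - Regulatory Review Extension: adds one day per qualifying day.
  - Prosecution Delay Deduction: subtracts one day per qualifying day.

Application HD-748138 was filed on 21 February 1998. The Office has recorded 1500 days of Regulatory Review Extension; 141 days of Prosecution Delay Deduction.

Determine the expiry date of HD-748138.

November 11, 2018

Base term: filing date + 17 years → 21 February 2015.
Regulatory Review Extension: +1500 days → 1 April 2019.
Prosecution Delay Deduction: −141 days → 11 November 2018.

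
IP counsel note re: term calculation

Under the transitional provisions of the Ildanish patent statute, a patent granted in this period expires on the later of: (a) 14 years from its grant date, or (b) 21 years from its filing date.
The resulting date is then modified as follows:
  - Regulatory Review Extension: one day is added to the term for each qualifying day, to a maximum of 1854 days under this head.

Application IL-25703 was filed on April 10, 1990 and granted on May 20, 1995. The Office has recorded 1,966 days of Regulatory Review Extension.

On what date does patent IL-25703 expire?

(a) grant + 14 years → 20 May 2009.
(b) filing + 21 years → 10 April 2011.
Later of the two: 10 April 2011.
Regulatory Review Extension: 1966 days claimed exceeds the 1854-day cap, so +1854 days → 7 May 2016.

2016-05-07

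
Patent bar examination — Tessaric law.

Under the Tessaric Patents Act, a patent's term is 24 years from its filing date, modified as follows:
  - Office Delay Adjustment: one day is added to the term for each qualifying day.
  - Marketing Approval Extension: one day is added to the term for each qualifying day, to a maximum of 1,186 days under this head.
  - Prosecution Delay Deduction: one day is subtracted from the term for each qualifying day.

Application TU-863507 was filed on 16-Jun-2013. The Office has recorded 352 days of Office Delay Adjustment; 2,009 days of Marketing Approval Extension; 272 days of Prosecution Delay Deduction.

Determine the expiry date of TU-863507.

2040-12-03

Base term: filing date + 24 years → 16 June 2037.
Office Delay Adjustment: +352 days → 3 June 2038.
Marketing Approval Extension: 2009 days claimed exceeds the 1186-day cap, so +1186 days → 1 September 2041.
Prosecution Delay Deduction: −272 days → 3 December 2040.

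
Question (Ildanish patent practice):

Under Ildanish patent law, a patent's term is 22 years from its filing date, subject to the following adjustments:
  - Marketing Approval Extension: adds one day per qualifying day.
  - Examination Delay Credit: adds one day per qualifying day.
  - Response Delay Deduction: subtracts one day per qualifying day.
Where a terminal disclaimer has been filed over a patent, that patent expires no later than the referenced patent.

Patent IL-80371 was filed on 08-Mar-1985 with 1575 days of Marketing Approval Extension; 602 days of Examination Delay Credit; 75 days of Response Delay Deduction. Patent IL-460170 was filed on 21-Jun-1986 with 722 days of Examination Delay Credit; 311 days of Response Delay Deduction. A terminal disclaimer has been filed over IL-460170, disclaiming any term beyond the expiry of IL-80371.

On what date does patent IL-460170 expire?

August 6, 2009

Natural term of IL-460170:
  Base: filing + 22 years → 21 June 2008.
  Examination Delay Credit: +722 days → 13 June 2010.
  Response Delay Deduction: −311 days → 6 August 2009.
Expiry of referenced patent IL-80371:
  Base: filing + 22 years → 8 March 2007.
  Marketing Approval Extension: +1575 days → 30 June 2011.
  Examination Delay Credit: +602 days → 21 February 2013.
  Response Delay Deduction: −75 days → 8 December 2012.
Terminal disclaimer: IL-460170 expires on the earlier of 6 August 2009 and 8 December 2012.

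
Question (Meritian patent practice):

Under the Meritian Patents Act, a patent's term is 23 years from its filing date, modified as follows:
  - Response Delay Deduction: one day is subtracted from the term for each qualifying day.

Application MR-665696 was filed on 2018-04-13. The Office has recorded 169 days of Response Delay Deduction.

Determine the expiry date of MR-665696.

Base term: filing date + 23 years → 13 April 2041.
Response Delay Deduction: −169 days → 26 October 2040.

October 26, 2040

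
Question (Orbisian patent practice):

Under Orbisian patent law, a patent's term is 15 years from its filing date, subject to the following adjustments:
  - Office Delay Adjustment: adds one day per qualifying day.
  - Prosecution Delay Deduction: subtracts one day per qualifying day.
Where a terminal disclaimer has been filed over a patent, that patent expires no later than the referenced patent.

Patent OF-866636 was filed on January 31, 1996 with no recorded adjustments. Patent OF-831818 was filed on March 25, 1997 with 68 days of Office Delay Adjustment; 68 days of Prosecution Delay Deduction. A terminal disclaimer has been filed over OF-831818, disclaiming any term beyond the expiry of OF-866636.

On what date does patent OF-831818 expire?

Natural term of OF-831818:
  Base: filing + 15 years → 25 March 2012.
  Office Delay Adjustment: +68 days → 1 June 2012.
  Prosecution Delay Deduction: −68 days → 25 March 2012.
Expiry of referenced patent OF-866636:
  Base: filing + 15 years → 31 January 2011.
Terminal disclaimer: OF-831818 expires on the earlier of 25 March 2012 and 31 January 2011.

2011-01-31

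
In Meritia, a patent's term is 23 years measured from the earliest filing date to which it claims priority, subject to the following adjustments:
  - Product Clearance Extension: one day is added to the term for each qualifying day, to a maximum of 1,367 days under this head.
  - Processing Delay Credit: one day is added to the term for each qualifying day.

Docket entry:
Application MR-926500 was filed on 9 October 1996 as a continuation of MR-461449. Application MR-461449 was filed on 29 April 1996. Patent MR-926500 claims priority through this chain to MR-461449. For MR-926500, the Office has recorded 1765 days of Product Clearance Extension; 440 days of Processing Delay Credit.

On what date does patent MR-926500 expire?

2024-04-09

Earliest priority filing: 29 April 1996.
Base term: 29 April 1996 + 23 years → 29 April 2019.
Product Clearance Extension: 1765 days claimed exceeds the 1367-day cap, so +1367 days → 25 January 2023.
Processing Delay Credit: +440 days → 9 April 2024.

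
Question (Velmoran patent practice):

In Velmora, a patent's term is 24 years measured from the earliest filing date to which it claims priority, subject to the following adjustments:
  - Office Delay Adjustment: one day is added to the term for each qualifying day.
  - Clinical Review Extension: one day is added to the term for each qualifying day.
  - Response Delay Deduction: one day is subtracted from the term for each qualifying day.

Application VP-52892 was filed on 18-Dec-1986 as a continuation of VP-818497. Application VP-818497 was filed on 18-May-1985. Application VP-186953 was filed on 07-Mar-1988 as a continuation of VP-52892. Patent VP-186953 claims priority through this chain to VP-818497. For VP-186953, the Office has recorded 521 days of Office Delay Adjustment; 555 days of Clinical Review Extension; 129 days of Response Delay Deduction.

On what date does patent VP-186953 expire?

Earliest priority filing: 18 May 1985.
Base term: 18 May 1985 + 24 years → 18 May 2009.
Office Delay Adjustment: +521 days → 21 October 2010.
Clinical Review Extension: +555 days → 28 April 2012.
Response Delay Deduction: −129 days → 21 December 2011.

December 21, 2011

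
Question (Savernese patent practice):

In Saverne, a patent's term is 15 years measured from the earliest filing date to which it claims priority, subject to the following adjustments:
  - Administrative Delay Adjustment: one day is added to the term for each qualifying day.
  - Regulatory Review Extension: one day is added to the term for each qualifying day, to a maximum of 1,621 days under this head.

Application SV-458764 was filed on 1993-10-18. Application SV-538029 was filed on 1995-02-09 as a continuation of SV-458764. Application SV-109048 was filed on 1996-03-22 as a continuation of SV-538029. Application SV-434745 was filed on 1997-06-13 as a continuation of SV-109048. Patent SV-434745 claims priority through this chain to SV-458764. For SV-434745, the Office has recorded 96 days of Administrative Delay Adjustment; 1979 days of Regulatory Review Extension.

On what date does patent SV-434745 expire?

Earliest priority filing: 18 October 1993.
Base term: 18 October 1993 + 15 years → 18 October 2008.
Administrative Delay Adjustment: +96 days → 22 January 2009.
Regulatory Review Extension: 1979 days claimed exceeds the 1621-day cap, so +1621 days → 1 July 2013.

2013-07-01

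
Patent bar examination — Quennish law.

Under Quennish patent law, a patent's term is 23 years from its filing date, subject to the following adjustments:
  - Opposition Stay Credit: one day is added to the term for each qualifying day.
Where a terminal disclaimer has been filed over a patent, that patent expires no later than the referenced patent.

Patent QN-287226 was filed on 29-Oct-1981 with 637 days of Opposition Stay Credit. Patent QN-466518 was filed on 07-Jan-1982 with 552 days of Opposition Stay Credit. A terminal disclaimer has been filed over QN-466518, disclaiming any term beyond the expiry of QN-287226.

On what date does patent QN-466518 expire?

Natural term of QN-466518:
  Base: filing + 23 years → 7 January 2005.
  Opposition Stay Credit: +552 days → 13 July 2006.
Expiry of referenced patent QN-287226:
  Base: filing + 23 years → 29 October 2004.
  Opposition Stay Credit: +637 days → 28 July 2006.
Terminal disclaimer: QN-466518 expires on the earlier of 13 July 2006 and 28 July 2006.

2006-07-13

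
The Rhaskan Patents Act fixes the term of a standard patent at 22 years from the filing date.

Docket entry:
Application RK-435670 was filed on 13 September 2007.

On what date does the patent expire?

Filing date + 22 years → 13 September 2029.

September 13, 2029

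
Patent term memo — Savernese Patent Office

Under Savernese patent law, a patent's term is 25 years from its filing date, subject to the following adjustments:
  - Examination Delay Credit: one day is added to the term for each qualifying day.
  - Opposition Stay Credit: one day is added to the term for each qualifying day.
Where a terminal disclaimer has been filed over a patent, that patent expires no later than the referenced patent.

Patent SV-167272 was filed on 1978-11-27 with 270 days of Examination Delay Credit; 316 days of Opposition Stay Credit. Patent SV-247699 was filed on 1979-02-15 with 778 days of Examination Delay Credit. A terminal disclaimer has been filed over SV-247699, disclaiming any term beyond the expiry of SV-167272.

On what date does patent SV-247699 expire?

Natural term of SV-247699:
  Base: filing + 25 years → 15 February 2004.
  Examination Delay Credit: +778 days → 3 April 2006.
Expiry of referenced patent SV-167272:
  Base: filing + 25 years → 27 November 2003.
  Examination Delay Credit: +270 days → 23 August 2004.
  Opposition Stay Credit: +316 days → 5 July 2005.
Terminal disclaimer: SV-247699 expires on the earlier of 3 April 2006 and 5 July 2005.

2005-07-05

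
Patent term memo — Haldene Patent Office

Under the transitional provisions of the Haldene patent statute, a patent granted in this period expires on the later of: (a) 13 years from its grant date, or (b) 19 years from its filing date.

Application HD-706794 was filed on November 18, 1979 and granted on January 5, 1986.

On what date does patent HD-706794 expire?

(a) grant + 13 years → 5 January 1999.
(b) filing + 19 years → 18 November 1998.
Later of the two: 5 January 1999.

January 5, 1999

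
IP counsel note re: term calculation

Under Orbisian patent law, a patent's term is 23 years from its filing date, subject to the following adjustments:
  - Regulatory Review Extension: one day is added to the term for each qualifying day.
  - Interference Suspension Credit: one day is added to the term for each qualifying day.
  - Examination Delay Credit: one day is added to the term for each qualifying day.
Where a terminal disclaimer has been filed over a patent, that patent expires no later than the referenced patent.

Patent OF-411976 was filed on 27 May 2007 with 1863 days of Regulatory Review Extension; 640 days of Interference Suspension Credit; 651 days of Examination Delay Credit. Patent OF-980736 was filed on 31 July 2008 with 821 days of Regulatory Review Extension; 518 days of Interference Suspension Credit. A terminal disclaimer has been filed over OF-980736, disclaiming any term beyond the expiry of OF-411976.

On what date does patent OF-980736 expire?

2035-03-31

Natural term of OF-980736:
  Base: filing + 23 years → 31 July 2031.
  Regulatory Review Extension: +821 days → 29 October 2033.
  Interference Suspension Credit: +518 days → 31 March 2035.
Expiry of referenced patent OF-411976:
  Base: filing + 23 years → 27 May 2030.
  Regulatory Review Extension: +1863 days → 3 July 2035.
  Interference Suspension Credit: +640 days → 3 April 2037.
  Examination Delay Credit: +651 days → 14 January 2039.
Terminal disclaimer: OF-980736 expires on the earlier of 31 March 2035 and 14 January 2039.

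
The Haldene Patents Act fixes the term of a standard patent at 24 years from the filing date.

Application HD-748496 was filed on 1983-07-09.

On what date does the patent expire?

Filing date + 24 years → 9 July 2007.

2007-07-09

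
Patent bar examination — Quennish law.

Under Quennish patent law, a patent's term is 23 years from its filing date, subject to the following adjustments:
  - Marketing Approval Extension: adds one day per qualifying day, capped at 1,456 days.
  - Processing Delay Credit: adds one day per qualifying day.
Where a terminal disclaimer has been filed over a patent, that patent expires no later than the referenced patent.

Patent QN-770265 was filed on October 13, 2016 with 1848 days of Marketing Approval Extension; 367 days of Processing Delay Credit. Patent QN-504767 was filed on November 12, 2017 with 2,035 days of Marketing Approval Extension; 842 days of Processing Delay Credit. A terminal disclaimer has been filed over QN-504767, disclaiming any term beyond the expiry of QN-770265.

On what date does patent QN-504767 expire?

October 9, 2044

Natural term of QN-504767:
  Base: filing + 23 years → 12 November 2040.
  Marketing Approval Extension: 2035 days claimed exceeds the 1456-day cap, so +1456 days → 7 November 2044.
  Processing Delay Credit: +842 days → 27 February 2047.
Expiry of referenced patent QN-770265:
  Base: filing + 23 years → 13 October 2039.
  Marketing Approval Extension: 1848 days claimed exceeds the 1456-day cap, so +1456 days → 8 October 2043.
  Processing Delay Credit: +367 days → 9 October 2044.
Terminal disclaimer: QN-504767 expires on the earlier of 27 February 2047 and 9 October 2044.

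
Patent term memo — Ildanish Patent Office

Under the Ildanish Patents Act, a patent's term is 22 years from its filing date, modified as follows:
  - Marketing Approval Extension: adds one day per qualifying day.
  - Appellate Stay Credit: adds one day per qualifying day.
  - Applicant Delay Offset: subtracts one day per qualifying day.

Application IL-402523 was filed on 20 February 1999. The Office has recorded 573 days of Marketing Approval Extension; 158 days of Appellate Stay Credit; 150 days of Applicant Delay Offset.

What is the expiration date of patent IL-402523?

2022-09-24

Base term: filing date + 22 years → 20 February 2021.
Marketing Approval Extension: +573 days → 16 September 2022.
Appellate Stay Credit: +158 days → 21 February 2023.
Applicant Delay Offset: −150 days → 24 September 2022.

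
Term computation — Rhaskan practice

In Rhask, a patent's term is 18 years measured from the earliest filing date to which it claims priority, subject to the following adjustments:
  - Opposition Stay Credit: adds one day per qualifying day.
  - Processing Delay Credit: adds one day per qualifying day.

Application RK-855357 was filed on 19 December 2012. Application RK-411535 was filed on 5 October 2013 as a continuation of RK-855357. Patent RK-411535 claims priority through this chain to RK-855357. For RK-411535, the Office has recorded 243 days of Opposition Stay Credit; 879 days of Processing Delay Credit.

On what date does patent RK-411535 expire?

2034-01-14

Earliest priority filing: 19 December 2012.
Base term: 19 December 2012 + 18 years → 19 December 2030.
Opposition Stay Credit: +243 days → 19 August 2031.
Processing Delay Credit: +879 days → 14 January 2034.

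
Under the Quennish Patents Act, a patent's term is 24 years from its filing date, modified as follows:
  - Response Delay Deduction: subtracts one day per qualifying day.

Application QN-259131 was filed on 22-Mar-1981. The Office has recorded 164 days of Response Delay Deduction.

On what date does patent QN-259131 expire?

October 9, 2004

Base term: filing date + 24 years → 22 March 2005.
Response Delay Deduction: −164 days → 9 October 2004.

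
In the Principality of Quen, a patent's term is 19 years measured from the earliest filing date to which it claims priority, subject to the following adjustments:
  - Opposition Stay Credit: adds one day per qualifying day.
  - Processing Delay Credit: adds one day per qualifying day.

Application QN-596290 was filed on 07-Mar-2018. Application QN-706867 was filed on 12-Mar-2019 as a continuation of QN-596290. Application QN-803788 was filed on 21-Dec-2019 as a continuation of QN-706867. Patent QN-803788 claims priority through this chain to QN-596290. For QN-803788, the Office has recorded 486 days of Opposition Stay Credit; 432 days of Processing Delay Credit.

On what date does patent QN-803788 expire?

2039-09-11

Earliest priority filing: 7 March 2018.
Base term: 7 March 2018 + 19 years → 7 March 2037.
Opposition Stay Credit: +486 days → 6 July 2038.
Processing Delay Credit: +432 days → 11 September 2039.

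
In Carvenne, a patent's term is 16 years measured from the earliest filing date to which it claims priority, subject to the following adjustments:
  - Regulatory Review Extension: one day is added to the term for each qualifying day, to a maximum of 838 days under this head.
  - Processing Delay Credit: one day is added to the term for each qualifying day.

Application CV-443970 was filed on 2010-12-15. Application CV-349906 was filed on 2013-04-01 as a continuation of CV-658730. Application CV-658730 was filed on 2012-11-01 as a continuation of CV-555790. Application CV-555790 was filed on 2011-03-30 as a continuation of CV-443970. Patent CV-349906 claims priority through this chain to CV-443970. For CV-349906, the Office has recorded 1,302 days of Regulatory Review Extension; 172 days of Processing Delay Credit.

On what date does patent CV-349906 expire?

2029-09-20

Earliest priority filing: 15 December 2010.
Base term: 15 December 2010 + 16 years → 15 December 2026.
Regulatory Review Extension: 1302 days claimed exceeds the 838-day cap, so +838 days → 1 April 2029.
Processing Delay Credit: +172 days → 20 September 2029.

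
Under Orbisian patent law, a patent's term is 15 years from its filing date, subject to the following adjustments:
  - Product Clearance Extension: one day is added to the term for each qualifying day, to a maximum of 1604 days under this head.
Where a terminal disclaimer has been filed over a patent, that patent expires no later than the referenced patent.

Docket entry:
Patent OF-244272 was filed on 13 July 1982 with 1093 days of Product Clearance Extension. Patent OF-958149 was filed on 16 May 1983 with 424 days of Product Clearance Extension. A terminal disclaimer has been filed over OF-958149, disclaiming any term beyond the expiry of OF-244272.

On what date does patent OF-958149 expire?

July 14, 1999

Natural term of OF-958149:
  Base: filing + 15 years → 16 May 1998.
  Product Clearance Extension: 424 days (within the 1604-day cap) → +424 days → 14 July 1999.
Expiry of referenced patent OF-244272:
  Base: filing + 15 years → 13 July 1997.
  Product Clearance Extension: 1093 days (within the 1604-day cap) → +1093 days → 10 July 2000.
Terminal disclaimer: OF-958149 expires on the earlier of 14 July 1999 and 10 July 2000.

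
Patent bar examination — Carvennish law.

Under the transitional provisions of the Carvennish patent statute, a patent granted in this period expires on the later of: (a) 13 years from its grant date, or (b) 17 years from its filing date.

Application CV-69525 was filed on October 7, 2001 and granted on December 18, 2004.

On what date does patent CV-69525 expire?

October 7, 2018

(a) grant + 13 years → 18 December 2017.
(b) filing + 17 years → 7 October 2018.
Later of the two: 7 October 2018.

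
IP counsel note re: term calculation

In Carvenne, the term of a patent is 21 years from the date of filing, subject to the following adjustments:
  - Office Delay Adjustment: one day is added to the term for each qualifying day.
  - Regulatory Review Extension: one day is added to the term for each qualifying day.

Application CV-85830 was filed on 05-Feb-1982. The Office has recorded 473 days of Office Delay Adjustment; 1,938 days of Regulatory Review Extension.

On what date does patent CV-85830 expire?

Base term: filing date + 21 years → 5 February 2003.
Office Delay Adjustment: +473 days → 23 May 2004.
Regulatory Review Extension: +1938 days → 12 September 2009.

2009-09-12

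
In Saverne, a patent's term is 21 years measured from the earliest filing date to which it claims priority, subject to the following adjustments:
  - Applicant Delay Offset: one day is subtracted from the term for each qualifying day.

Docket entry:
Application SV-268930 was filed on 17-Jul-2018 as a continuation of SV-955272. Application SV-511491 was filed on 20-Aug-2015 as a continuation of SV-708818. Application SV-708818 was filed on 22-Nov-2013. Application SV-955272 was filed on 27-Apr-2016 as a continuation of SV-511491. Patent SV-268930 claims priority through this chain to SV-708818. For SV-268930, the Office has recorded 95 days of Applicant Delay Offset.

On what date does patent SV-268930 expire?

Earliest priority filing: 22 November 2013.
Base term: 22 November 2013 + 21 years → 22 November 2034.
Applicant Delay Offset: −95 days → 19 August 2034.

August 19, 2034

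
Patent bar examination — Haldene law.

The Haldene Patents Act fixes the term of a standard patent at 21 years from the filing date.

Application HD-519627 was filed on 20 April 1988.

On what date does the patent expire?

Filing date + 21 years → 20 April 2009.

April 20, 2009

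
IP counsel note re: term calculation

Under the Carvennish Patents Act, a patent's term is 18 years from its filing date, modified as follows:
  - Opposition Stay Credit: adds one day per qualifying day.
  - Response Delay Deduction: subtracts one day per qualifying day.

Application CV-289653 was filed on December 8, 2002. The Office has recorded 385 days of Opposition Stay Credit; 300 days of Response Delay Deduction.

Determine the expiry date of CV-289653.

Base term: filing date + 18 years → 8 December 2020.
Opposition Stay Credit: +385 days → 28 December 2021.
Response Delay Deduction: −300 days → 3 March 2021.

March 3, 2021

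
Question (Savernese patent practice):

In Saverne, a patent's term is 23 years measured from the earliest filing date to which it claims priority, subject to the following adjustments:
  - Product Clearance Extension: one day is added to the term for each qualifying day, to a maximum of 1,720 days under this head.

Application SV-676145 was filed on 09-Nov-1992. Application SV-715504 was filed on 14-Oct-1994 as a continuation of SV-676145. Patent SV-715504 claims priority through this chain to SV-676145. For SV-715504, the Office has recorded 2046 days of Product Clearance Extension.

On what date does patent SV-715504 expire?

Earliest priority filing: 9 November 1992.
Base term: 9 November 1992 + 23 years → 9 November 2015.
Product Clearance Extension: 2046 days claimed exceeds the 1720-day cap, so +1720 days → 25 July 2020.

July 25, 2020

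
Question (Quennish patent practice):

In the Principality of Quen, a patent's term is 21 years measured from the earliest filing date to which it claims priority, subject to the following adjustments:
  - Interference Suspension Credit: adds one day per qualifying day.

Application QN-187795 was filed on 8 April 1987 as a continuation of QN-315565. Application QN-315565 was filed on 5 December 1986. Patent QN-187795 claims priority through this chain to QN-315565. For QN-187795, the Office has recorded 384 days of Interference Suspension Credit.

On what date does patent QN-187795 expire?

2008-12-23

Earliest priority filing: 5 December 1986.
Base term: 5 December 1986 + 21 years → 5 December 2007.
Interference Suspension Credit: +384 days → 23 December 2008.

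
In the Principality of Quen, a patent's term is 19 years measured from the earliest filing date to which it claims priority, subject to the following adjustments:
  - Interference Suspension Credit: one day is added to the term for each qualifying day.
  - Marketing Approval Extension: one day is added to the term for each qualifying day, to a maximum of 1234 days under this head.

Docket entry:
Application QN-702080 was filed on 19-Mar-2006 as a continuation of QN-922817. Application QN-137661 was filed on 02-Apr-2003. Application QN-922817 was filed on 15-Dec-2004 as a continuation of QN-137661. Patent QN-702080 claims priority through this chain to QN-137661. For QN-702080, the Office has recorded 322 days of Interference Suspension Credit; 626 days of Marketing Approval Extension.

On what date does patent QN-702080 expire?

2024-11-05

Earliest priority filing: 2 April 2003.
Base term: 2 April 2003 + 19 years → 2 April 2022.
Interference Suspension Credit: +322 days → 18 February 2023.
Marketing Approval Extension: 626 days (within the 1234-day cap) → +626 days → 5 November 2024.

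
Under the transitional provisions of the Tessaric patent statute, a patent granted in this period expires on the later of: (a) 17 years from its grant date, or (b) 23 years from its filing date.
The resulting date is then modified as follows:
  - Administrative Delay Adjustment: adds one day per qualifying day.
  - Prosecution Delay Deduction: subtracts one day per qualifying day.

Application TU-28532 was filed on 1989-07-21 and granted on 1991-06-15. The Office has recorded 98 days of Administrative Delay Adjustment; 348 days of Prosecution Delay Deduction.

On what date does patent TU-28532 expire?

(a) grant + 17 years → 15 June 2008.
(b) filing + 23 years → 21 July 2012.
Later of the two: 21 July 2012.
Administrative Delay Adjustment: +98 days → 27 October 2012.
Prosecution Delay Deduction: −348 days → 14 November 2011.

November 14, 2011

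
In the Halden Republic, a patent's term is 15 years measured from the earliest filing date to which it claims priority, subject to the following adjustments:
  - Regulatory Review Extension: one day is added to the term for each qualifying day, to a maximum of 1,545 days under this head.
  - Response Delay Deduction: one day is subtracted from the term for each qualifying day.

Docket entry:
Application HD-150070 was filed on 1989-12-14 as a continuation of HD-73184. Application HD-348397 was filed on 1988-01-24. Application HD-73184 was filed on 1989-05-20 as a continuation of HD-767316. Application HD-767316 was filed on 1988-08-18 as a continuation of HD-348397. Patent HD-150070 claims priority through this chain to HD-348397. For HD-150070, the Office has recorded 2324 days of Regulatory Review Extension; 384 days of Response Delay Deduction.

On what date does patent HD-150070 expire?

Earliest priority filing: 24 January 1988.
Base term: 24 January 1988 + 15 years → 24 January 2003.
Regulatory Review Extension: 2324 days claimed exceeds the 1545-day cap, so +1545 days → 18 April 2007.
Response Delay Deduction: −384 days → 30 March 2006.

2006-03-30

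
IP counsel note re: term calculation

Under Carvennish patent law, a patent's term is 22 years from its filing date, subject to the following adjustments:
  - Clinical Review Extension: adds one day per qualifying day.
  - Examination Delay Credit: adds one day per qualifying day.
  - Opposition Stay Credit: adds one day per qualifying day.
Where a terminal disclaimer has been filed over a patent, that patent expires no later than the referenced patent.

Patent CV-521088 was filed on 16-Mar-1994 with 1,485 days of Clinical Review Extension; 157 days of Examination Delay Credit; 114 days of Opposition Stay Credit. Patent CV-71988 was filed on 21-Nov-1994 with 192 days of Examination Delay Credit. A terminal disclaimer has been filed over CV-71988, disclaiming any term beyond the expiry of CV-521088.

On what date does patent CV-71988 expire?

2017-06-01

Natural term of CV-71988:
  Base: filing + 22 years → 21 November 2016.
  Examination Delay Credit: +192 days → 1 June 2017.
Expiry of referenced patent CV-521088:
  Base: filing + 22 years → 16 March 2016.
  Clinical Review Extension: +1485 days → 9 April 2020.
  Examination Delay Credit: +157 days → 13 September 2020.
  Opposition Stay Credit: +114 days → 5 January 2021.
Terminal disclaimer: CV-71988 expires on the earlier of 1 June 2017 and 5 January 2021.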